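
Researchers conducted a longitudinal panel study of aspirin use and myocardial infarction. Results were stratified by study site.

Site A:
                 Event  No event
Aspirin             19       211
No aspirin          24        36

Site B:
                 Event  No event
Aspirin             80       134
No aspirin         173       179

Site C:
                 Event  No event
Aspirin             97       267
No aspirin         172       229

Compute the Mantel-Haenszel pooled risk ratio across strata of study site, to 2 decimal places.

RR_MH = Σ(aᵢ·n₀ᵢ/nᵢ) / Σ(cᵢ·n₁ᵢ/nᵢ), with n₁ᵢ = aᵢ+bᵢ (exposed), n₀ᵢ = cᵢ+dᵢ (unexposed), nᵢ = n₁ᵢ+n₀ᵢ.
Stratum 1 (Site A): n₁ = 230, n₀ = 60, n = 290; a·n₀/n = 19·60/290 = 3.9310; c·n₁/n = 24·230/290 = 19.0345
Stratum 2 (Site B): n₁ = 214, n₀ = 352, n = 566; a·n₀/n = 80·352/566 = 49.7527; c·n₁/n = 173·214/566 = 65.4099
Stratum 3 (Site C): n₁ = 364, n₀ = 401, n = 765; a·n₀/n = 97·401/765 = 50.8458; c·n₁/n = 172·364/765 = 81.8405
RR_MH = (3.9310 + 49.7527 + 50.8458) / (19.0345 + 65.4099 + 81.8405) = 104.5294 / 166.2849 = 0.62862

0.63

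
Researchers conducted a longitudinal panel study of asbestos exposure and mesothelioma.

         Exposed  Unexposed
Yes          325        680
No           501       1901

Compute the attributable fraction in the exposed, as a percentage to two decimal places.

33.04

Reading the table with exposure as columns: a = 325 (Exposed, case), b = 501 (Exposed, non-case), c = 680 (Unexposed, case), d = 1901.
Risk in exposed = 325/826 = 0.39346; risk in unexposed = 680/2581 = 0.26346.
RR = 0.39346/0.26346 = 1.49342
AR% = (RR − 1)/RR × 100 = (1.49342 − 1)/1.49342 × 100 = 33.0397%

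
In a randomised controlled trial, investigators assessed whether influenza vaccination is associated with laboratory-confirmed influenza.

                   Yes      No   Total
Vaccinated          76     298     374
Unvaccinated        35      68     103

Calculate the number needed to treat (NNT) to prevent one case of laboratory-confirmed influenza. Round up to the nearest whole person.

Risk in treated group = 76/374 = 0.20321; risk in control = 35/103 = 0.33981.
Absolute risk reduction = 0.33981 − 0.20321 = 0.13660
NNT = 1 / ARR = 1 / 0.13660 = 7.321 → round up → 8

8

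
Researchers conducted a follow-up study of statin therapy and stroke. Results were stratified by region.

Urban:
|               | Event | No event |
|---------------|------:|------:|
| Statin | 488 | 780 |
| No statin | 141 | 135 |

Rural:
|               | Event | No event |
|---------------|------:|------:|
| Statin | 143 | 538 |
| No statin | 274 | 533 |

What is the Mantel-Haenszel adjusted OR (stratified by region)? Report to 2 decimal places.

0.55

OR_MH = Σ(aᵢdᵢ/nᵢ) / Σ(bᵢcᵢ/nᵢ), where nᵢ is the stratum total.
Stratum 1 (Urban): n = 1544; a·d/n = 488·135/1544 = 42.6684; b·c/n = 780·141/1544 = 71.2306
Stratum 2 (Rural): n = 1488; a·d/n = 143·533/1488 = 51.2224; b·c/n = 538·274/1488 = 99.0672
OR_MH = (42.6684 + 51.2224) / (71.2306 + 99.0672) = 93.8908 / 170.2978 = 0.55133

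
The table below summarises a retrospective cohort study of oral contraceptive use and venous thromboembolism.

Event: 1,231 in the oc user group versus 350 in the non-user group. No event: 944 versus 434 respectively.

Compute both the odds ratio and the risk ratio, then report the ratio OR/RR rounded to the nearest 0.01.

1.28

From the description: a = 1231, b = 944, c = 350, d = 434.
OR = (1231·434)/(944·350) = 534254/330400 = 1.61699
Risk in exposed = 1231/2175 = 0.56598; risk in unexposed = 350/784 = 0.44643; RR = 1.26779
OR/RR = 1.61699 / 1.26779 = 1.27544
The outcome is not rare, so the OR lies further from 1 than the RR.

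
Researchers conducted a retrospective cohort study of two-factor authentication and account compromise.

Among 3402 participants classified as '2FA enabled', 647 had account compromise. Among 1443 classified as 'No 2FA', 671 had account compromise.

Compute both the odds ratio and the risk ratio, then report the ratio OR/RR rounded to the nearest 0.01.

0.66

From the description: a = 647, b = 2755, c = 671, d = 772.
OR = (647·772)/(2755·671) = 499484/1848605 = 0.27020
Risk in exposed = 647/3402 = 0.19018; risk in unexposed = 671/1443 = 0.46500; RR = 0.40899
OR/RR = 0.27020 / 0.40899 = 0.66064
The outcome is not rare, so the OR lies further from 1 than the RR.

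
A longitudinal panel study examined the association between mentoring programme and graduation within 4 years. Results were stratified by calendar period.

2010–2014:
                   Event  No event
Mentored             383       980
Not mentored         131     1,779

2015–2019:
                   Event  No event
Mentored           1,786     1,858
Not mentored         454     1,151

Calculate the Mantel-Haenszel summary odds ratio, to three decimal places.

OR_MH = Σ(aᵢdᵢ/nᵢ) / Σ(bᵢcᵢ/nᵢ), where nᵢ is the stratum total.
Stratum 1 (2010–2014): n = 3273; a·d/n = 383·1779/3273 = 208.1751; b·c/n = 980·131/3273 = 39.2240
Stratum 2 (2015–2019): n = 5249; a·d/n = 1786·1151/5249 = 391.6338; b·c/n = 1858·454/5249 = 160.7034
OR_MH = (208.1751 + 391.6338) / (39.2240 + 160.7034) = 599.8089 / 199.9273 = 3.00013

3.000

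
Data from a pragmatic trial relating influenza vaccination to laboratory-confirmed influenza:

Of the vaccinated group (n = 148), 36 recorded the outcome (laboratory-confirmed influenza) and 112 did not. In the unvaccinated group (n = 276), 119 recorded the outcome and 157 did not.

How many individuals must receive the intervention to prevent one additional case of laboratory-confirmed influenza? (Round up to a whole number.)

Risk in treated group = 36/148 = 0.24324; risk in control = 119/276 = 0.43116.
Absolute risk reduction = 0.43116 − 0.24324 = 0.18792
NNT = 1 / ARR = 1 / 0.18792 = 5.322 → round up → 6

6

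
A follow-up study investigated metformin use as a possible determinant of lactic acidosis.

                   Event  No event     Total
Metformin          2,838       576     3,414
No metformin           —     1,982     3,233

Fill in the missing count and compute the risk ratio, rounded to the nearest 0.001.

2.148

The missing cell is in the unexposed row: 3233 − 1982 = 1251.
So a = 2838, b = 576, c = 1251, d = 1982.
RR = [a/(a+b)] / [c/(c+d)] = (2838/3414) / (1251/3233) = 0.83128/0.38695 = 2.14831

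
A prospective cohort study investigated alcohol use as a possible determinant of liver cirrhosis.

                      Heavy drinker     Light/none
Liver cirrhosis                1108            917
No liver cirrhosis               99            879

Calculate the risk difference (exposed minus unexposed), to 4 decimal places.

0.4074

Reading the table with exposure as columns: a = 1108 (Heavy drinker, case), b = 99 (Heavy drinker, non-case), c = 917 (Light/none, case), d = 879.
Risk in exposed = 1108/1207 = 0.917978; risk in unexposed = 917/1796 = 0.510579.
Risk difference = 0.917978 − 0.510579 = 0.407399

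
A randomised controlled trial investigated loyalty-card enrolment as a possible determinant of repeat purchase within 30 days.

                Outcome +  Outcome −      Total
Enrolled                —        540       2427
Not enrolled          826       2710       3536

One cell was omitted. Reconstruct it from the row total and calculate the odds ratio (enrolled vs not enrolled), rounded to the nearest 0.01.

The missing cell is in the exposed row: 2427 − 540 = 1887.
So a = 1887, b = 540, c = 826, d = 2710.
OR = (a·d)/(b·c) = (1887 × 2710) / (540 × 826) = 5113770 / 446040 = 11.46482

11.46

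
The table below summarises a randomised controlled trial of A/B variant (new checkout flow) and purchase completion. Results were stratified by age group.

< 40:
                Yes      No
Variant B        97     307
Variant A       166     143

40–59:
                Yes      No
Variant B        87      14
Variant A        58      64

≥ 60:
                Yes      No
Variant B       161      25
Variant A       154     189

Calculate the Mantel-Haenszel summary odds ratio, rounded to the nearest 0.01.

OR_MH = Σ(aᵢdᵢ/nᵢ) / Σ(bᵢcᵢ/nᵢ), where nᵢ is the stratum total.
Stratum 1 (< 40): n = 713; a·d/n = 97·143/713 = 19.4544; b·c/n = 307·166/713 = 71.4755
Stratum 2 (40–59): n = 223; a·d/n = 87·64/223 = 24.9686; b·c/n = 14·58/223 = 3.6413
Stratum 3 (≥ 60): n = 529; a·d/n = 161·189/529 = 57.5217; b·c/n = 25·154/529 = 7.2779
OR_MH = (19.4544 + 24.9686 + 57.5217) / (71.4755 + 3.6413 + 7.2779) = 101.9448 / 82.3946 = 1.23727

1.24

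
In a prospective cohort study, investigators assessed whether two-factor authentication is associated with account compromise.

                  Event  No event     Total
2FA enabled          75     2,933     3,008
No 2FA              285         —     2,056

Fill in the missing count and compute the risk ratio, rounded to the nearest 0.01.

0.18

The missing cell is in the unexposed row: 2056 − 285 = 1771.
So a = 75, b = 2933, c = 285, d = 1771.
RR = [a/(a+b)] / [c/(c+d)] = (75/3008) / (285/2056) = 0.02493/0.13862 = 0.17987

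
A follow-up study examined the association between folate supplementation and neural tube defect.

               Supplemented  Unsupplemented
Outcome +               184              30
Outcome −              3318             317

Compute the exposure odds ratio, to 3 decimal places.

Reading the table with exposure as columns: a = 184 (Supplemented, case), b = 3318 (Supplemented, non-case), c = 30 (Unsupplemented, case), d = 317.
OR = (a·d)/(b·c) = (184 × 317) / (3318 × 30) = 58328 / 99540 = 0.58598
Exposure is associated with lower odds of neural tube defect (OR = 0.59 < 1).

0.586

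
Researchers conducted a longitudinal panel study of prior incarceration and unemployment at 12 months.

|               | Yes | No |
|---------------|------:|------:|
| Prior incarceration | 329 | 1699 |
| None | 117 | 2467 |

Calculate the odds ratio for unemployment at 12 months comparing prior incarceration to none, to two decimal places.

4.08

Cells: a = 329, b = 1699, c = 117, d = 2467.
OR = (a·d)/(b·c) = (329 × 2467) / (1699 × 117) = 811643 / 198783 = 4.08306
The odds of unemployment at 12 months are about 4.08 times as high in the prior incarceration group.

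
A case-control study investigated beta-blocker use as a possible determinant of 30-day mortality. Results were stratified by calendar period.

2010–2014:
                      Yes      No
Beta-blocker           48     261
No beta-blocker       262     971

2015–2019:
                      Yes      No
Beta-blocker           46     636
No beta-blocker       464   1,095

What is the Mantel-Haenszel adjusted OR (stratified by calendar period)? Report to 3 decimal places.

0.299

OR_MH = Σ(aᵢdᵢ/nᵢ) / Σ(bᵢcᵢ/nᵢ), where nᵢ is the stratum total.
Stratum 1 (2010–2014): n = 1542; a·d/n = 48·971/1542 = 30.2257; b·c/n = 261·262/1542 = 44.3463
Stratum 2 (2015–2019): n = 2241; a·d/n = 46·1095/2241 = 22.4766; b·c/n = 636·464/2241 = 131.6841
OR_MH = (30.2257 + 22.4766) / (44.3463 + 131.6841) = 52.7023 / 176.0304 = 0.29939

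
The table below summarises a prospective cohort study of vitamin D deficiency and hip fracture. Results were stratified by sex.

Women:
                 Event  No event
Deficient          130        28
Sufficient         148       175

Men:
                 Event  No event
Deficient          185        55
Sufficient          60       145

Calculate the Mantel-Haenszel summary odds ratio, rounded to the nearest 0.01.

OR_MH = Σ(aᵢdᵢ/nᵢ) / Σ(bᵢcᵢ/nᵢ), where nᵢ is the stratum total.
Stratum 1 (Women): n = 481; a·d/n = 130·175/481 = 47.2973; b·c/n = 28·148/481 = 8.6154
Stratum 2 (Men): n = 445; a·d/n = 185·145/445 = 60.2809; b·c/n = 55·60/445 = 7.4157
OR_MH = (47.2973 + 60.2809) / (8.6154 + 7.4157) = 107.5782 / 16.0311 = 6.71059

6.71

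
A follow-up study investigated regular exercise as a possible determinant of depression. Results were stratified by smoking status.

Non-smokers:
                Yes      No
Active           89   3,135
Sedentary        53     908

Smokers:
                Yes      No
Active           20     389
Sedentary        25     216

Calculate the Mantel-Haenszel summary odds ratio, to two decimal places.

OR_MH = Σ(aᵢdᵢ/nᵢ) / Σ(bᵢcᵢ/nᵢ), where nᵢ is the stratum total.
Stratum 1 (Non-smokers): n = 4185; a·d/n = 89·908/4185 = 19.3099; b·c/n = 3135·53/4185 = 39.7025
Stratum 2 (Smokers): n = 650; a·d/n = 20·216/650 = 6.6462; b·c/n = 389·25/650 = 14.9615
OR_MH = (19.3099 + 6.6462) / (39.7025 + 14.9615) = 25.9561 / 54.6640 = 0.47483

0.47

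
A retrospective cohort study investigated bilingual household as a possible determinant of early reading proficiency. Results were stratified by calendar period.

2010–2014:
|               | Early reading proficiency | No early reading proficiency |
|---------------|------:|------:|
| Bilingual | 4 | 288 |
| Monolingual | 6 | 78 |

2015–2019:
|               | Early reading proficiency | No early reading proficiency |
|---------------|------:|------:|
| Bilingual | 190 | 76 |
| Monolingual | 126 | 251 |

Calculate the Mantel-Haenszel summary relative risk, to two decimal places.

RR_MH = Σ(aᵢ·n₀ᵢ/nᵢ) / Σ(cᵢ·n₁ᵢ/nᵢ), with n₁ᵢ = aᵢ+bᵢ (exposed), n₀ᵢ = cᵢ+dᵢ (unexposed), nᵢ = n₁ᵢ+n₀ᵢ.
Stratum 1 (2010–2014): n₁ = 292, n₀ = 84, n = 376; a·n₀/n = 4·84/376 = 0.8936; c·n₁/n = 6·292/376 = 4.6596
Stratum 2 (2015–2019): n₁ = 266, n₀ = 377, n = 643; a·n₀/n = 190·377/643 = 111.3997; c·n₁/n = 126·266/643 = 52.1244
RR_MH = (0.8936 + 111.3997) / (4.6596 + 52.1244) = 112.2933 / 56.7840 = 1.97755

1.98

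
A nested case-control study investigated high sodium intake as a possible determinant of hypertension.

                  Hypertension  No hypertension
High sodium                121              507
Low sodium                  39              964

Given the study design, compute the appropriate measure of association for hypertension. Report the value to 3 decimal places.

5.899

Cells: a = 121, b = 507, c = 39, d = 964.
This is a nested case-control study: participants were sampled on outcome status, so risks in the source population cannot be estimated directly — relative risk is not valid here. The odds ratio is the appropriate measure.
OR = (a·d)/(b·c) = (121 × 964) / (507 × 39) = 116644 / 19773 = 5.89916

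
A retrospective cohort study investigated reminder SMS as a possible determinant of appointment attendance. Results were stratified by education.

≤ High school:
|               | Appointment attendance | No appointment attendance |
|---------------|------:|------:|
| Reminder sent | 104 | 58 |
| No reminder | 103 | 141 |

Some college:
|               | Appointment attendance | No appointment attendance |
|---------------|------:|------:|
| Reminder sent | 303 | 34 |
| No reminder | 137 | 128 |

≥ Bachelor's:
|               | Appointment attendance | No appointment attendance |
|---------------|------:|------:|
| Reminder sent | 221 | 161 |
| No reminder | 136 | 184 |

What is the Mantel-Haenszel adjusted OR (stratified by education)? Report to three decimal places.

2.954

OR_MH = Σ(aᵢdᵢ/nᵢ) / Σ(bᵢcᵢ/nᵢ), where nᵢ is the stratum total.
Stratum 1 (≤ High school): n = 406; a·d/n = 104·141/406 = 36.1182; b·c/n = 58·103/406 = 14.7143
Stratum 2 (Some college): n = 602; a·d/n = 303·128/602 = 64.4252; b·c/n = 34·137/602 = 7.7375
Stratum 3 (≥ Bachelor's): n = 702; a·d/n = 221·184/702 = 57.9259; b·c/n = 161·136/702 = 31.1909
OR_MH = (36.1182 + 64.4252 + 57.9259) / (14.7143 + 7.7375 + 31.1909) = 158.4694 / 53.6427 = 2.95416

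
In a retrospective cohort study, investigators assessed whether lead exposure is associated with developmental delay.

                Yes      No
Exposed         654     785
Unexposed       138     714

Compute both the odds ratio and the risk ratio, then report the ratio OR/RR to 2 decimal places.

1.54

Cells: a = 654, b = 785, c = 138, d = 714.
OR = (654·714)/(785·138) = 466956/108330 = 4.31050
Risk in exposed = 654/1439 = 0.45448; risk in unexposed = 138/852 = 0.16197; RR = 2.80593
OR/RR = 4.31050 / 2.80593 = 1.53621
The outcome is not rare, so the OR lies further from 1 than the RR.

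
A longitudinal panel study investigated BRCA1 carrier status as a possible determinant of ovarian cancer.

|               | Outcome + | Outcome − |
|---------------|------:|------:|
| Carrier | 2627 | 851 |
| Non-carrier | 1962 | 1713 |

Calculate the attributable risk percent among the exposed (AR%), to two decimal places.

29.32

Cells: a = 2627, b = 851, c = 1962, d = 1713.
Risk in exposed = 2627/3478 = 0.75532; risk in unexposed = 1962/3675 = 0.53388.
RR = 0.75532/0.53388 = 1.41478
AR% = (RR − 1)/RR × 100 = (1.41478 − 1)/1.41478 × 100 = 29.3176%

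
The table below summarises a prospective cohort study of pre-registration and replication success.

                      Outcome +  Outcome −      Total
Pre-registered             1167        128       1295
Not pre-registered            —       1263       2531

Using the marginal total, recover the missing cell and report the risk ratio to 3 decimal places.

1.799

The missing cell is in the unexposed row: 2531 − 1263 = 1268.
So a = 1167, b = 128, c = 1268, d = 1263.
RR = [a/(a+b)] / [c/(c+d)] = (1167/1295) / (1268/2531) = 0.90116/0.50099 = 1.79876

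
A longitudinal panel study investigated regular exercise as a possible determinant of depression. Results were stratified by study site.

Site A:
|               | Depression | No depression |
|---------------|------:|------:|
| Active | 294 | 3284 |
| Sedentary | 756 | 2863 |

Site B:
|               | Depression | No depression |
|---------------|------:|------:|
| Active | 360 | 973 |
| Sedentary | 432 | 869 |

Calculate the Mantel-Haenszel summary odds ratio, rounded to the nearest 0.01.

OR_MH = Σ(aᵢdᵢ/nᵢ) / Σ(bᵢcᵢ/nᵢ), where nᵢ is the stratum total.
Stratum 1 (Site A): n = 7197; a·d/n = 294·2863/7197 = 116.9546; b·c/n = 3284·756/7197 = 344.9637
Stratum 2 (Site B): n = 2634; a·d/n = 360·869/2634 = 118.7699; b·c/n = 973·432/2634 = 159.5809
OR_MH = (116.9546 + 118.7699) / (344.9637 + 159.5809) = 235.7245 / 504.5446 = 0.46720

0.47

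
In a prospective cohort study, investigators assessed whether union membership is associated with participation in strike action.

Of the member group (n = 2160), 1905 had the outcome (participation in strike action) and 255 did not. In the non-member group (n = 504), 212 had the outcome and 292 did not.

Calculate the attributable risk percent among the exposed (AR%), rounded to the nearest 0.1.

52.3

From the description: a = 1905, b = 255, c = 212, d = 292.
Risk in exposed = 1905/2160 = 0.88194; risk in unexposed = 212/504 = 0.42063.
RR = 0.88194/0.42063 = 2.09670
AR% = (RR − 1)/RR × 100 = (2.09670 − 1)/2.09670 × 100 = 52.3060%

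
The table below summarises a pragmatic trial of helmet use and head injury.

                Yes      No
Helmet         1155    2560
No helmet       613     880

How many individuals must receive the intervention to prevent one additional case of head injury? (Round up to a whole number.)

11

Risk in treated group = 1155/3715 = 0.31090; risk in control = 613/1493 = 0.41058.
Absolute risk reduction = 0.41058 − 0.31090 = 0.09968
NNT = 1 / ARR = 1 / 0.09968 = 10.032 → round up → 11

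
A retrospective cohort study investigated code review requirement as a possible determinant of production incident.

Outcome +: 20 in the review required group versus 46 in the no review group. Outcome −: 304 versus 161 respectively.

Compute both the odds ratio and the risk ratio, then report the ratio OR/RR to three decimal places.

0.829

From the description: a = 20, b = 304, c = 46, d = 161.
OR = (20·161)/(304·46) = 3220/13984 = 0.23026
Risk in exposed = 20/324 = 0.06173; risk in unexposed = 46/207 = 0.22222; RR = 0.27778
OR/RR = 0.23026 / 0.27778 = 0.82895
The outcome is not rare, so the OR lies further from 1 than the RR.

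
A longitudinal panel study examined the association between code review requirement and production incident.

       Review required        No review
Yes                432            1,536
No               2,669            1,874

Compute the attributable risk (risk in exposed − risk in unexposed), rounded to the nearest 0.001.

Reading the table with exposure as columns: a = 432 (Review required, case), b = 2669 (Review required, non-case), c = 1536 (No review, case), d = 1874.
Risk in exposed = 432/3101 = 0.139310; risk in unexposed = 1536/3410 = 0.450440.
Risk difference = 0.139310 − 0.450440 = -0.311130

-0.311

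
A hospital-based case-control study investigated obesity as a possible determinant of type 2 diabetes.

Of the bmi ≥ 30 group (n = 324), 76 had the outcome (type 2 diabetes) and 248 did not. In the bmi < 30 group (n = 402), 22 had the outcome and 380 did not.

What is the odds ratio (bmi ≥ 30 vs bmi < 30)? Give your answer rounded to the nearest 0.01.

5.29

From the description: a = 76, b = 248, c = 22, d = 380.
OR = (a·d)/(b·c) = (76 × 380) / (248 × 22) = 28880 / 5456 = 5.29326
The odds of type 2 diabetes are about 5.29 times as high in the bmi ≥ 30 group.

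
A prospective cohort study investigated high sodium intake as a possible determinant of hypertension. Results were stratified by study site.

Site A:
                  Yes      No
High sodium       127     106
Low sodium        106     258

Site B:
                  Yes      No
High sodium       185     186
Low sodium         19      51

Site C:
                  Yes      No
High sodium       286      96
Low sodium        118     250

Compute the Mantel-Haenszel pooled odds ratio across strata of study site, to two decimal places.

OR_MH = Σ(aᵢdᵢ/nᵢ) / Σ(bᵢcᵢ/nᵢ), where nᵢ is the stratum total.
Stratum 1 (Site A): n = 597; a·d/n = 127·258/597 = 54.8844; b·c/n = 106·106/597 = 18.8208
Stratum 2 (Site B): n = 441; a·d/n = 185·51/441 = 21.3946; b·c/n = 186·19/441 = 8.0136
Stratum 3 (Site C): n = 750; a·d/n = 286·250/750 = 95.3333; b·c/n = 96·118/750 = 15.1040
OR_MH = (54.8844 + 21.3946 + 95.3333) / (18.8208 + 8.0136 + 15.1040) = 171.6123 / 41.9384 = 4.09201

4.09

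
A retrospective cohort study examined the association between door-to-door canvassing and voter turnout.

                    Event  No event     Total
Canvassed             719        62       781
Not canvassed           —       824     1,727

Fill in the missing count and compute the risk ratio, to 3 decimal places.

The missing cell is in the unexposed row: 1727 − 824 = 903.
So a = 719, b = 62, c = 903, d = 824.
RR = [a/(a+b)] / [c/(c+d)] = (719/781) / (903/1727) = 0.92061/0.52287 = 1.76069

1.761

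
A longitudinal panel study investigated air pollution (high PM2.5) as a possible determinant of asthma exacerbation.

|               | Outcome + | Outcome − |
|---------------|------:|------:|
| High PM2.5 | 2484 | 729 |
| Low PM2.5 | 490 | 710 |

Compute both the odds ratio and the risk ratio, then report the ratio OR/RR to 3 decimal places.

Cells: a = 2484, b = 729, c = 490, d = 710.
OR = (2484·710)/(729·490) = 1763640/357210 = 4.93726
Risk in exposed = 2484/3213 = 0.77311; risk in unexposed = 490/1200 = 0.40833; RR = 1.89333
OR/RR = 4.93726 / 1.89333 = 2.60772
The outcome is not rare, so the OR lies further from 1 than the RR.

2.608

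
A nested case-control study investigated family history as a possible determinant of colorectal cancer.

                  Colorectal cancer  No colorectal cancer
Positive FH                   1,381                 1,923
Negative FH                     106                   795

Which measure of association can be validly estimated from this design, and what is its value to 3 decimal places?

Cells: a = 1381, b = 1923, c = 106, d = 795.
This is a nested case-control study: participants were sampled on outcome status, so risks in the source population cannot be estimated directly — relative risk is not valid here. The odds ratio is the appropriate measure.
OR = (a·d)/(b·c) = (1381 × 795) / (1923 × 106) = 1097895 / 203838 = 5.38612

5.386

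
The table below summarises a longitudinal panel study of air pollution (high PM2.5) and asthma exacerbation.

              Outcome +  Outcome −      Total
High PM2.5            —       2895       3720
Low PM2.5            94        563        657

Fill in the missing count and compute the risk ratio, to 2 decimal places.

The missing cell is in the exposed row: 3720 − 2895 = 825.
So a = 825, b = 2895, c = 94, d = 563.
RR = [a/(a+b)] / [c/(c+d)] = (825/3720) / (94/657) = 0.22177/0.14307 = 1.55006

1.55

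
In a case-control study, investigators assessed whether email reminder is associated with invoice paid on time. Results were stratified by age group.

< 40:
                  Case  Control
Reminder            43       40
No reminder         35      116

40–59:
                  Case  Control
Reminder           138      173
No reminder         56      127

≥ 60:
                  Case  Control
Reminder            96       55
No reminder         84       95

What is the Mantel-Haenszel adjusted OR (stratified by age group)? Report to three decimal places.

2.132

OR_MH = Σ(aᵢdᵢ/nᵢ) / Σ(bᵢcᵢ/nᵢ), where nᵢ is the stratum total.
Stratum 1 (< 40): n = 234; a·d/n = 43·116/234 = 21.3162; b·c/n = 40·35/234 = 5.9829
Stratum 2 (40–59): n = 494; a·d/n = 138·127/494 = 35.4777; b·c/n = 173·56/494 = 19.6113
Stratum 3 (≥ 60): n = 330; a·d/n = 96·95/330 = 27.6364; b·c/n = 55·84/330 = 14.0000
OR_MH = (21.3162 + 35.4777 + 27.6364) / (5.9829 + 19.6113 + 14.0000) = 84.4303 / 39.5942 = 2.13239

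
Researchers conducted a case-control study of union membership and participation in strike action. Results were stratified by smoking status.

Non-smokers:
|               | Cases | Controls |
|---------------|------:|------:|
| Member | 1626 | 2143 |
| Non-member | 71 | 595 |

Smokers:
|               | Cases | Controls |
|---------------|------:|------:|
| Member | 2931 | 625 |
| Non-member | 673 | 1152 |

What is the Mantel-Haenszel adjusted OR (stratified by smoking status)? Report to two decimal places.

7.52

OR_MH = Σ(aᵢdᵢ/nᵢ) / Σ(bᵢcᵢ/nᵢ), where nᵢ is the stratum total.
Stratum 1 (Non-smokers): n = 4435; a·d/n = 1626·595/4435 = 218.1443; b·c/n = 2143·71/4435 = 34.3073
Stratum 2 (Smokers): n = 5381; a·d/n = 2931·1152/5381 = 627.4878; b·c/n = 625·673/5381 = 78.1686
OR_MH = (218.1443 + 627.4878) / (34.3073 + 78.1686) = 845.6321 / 112.4759 = 7.51834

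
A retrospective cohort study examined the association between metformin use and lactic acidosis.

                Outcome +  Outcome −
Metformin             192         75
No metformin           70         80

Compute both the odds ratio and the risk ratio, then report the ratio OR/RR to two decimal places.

Cells: a = 192, b = 75, c = 70, d = 80.
OR = (192·80)/(75·70) = 15360/5250 = 2.92571
Risk in exposed = 192/267 = 0.71910; risk in unexposed = 70/150 = 0.46667; RR = 1.54093
OR/RR = 2.92571 / 1.54093 = 1.89867
The outcome is not rare, so the OR lies further from 1 than the RR.

1.90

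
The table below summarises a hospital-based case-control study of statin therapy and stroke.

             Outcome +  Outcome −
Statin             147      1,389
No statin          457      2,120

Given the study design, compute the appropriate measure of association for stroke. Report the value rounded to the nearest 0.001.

Cells: a = 147, b = 1389, c = 457, d = 2120.
This is a hospital-based case-control study: participants were sampled on outcome status, so risks in the source population cannot be estimated directly — relative risk is not valid here. The odds ratio is the appropriate measure.
OR = (a·d)/(b·c) = (147 × 2120) / (1389 × 457) = 311640 / 634773 = 0.49095

0.491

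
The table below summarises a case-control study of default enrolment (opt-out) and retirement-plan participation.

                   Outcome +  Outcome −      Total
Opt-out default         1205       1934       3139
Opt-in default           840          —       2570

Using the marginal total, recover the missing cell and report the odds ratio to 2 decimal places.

1.28

The missing cell is in the unexposed row: 2570 − 840 = 1730.
So a = 1205, b = 1934, c = 840, d = 1730.
OR = (a·d)/(b·c) = (1205 × 1730) / (1934 × 840) = 2084650 / 1624560 = 1.28321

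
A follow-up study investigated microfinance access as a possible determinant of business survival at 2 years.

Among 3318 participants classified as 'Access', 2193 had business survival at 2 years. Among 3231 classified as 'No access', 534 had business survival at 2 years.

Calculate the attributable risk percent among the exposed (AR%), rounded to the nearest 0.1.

From the description: a = 2193, b = 1125, c = 534, d = 2697.
Risk in exposed = 2193/3318 = 0.66094; risk in unexposed = 534/3231 = 0.16527.
RR = 0.66094/0.16527 = 3.99906
AR% = (RR − 1)/RR × 100 = (3.99906 − 1)/3.99906 × 100 = 74.9941%

75.0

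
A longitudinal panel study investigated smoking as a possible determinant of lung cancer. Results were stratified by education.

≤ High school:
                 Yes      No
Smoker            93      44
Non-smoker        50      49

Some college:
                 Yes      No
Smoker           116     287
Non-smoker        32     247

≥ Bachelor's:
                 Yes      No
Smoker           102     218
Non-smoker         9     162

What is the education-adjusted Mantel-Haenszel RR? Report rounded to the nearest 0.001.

RR_MH = Σ(aᵢ·n₀ᵢ/nᵢ) / Σ(cᵢ·n₁ᵢ/nᵢ), with n₁ᵢ = aᵢ+bᵢ (exposed), n₀ᵢ = cᵢ+dᵢ (unexposed), nᵢ = n₁ᵢ+n₀ᵢ.
Stratum 1 (≤ High school): n₁ = 137, n₀ = 99, n = 236; a·n₀/n = 93·99/236 = 39.0127; c·n₁/n = 50·137/236 = 29.0254
Stratum 2 (Some college): n₁ = 403, n₀ = 279, n = 682; a·n₀/n = 116·279/682 = 47.4545; c·n₁/n = 32·403/682 = 18.9091
Stratum 3 (≥ Bachelor's): n₁ = 320, n₀ = 171, n = 491; a·n₀/n = 102·171/491 = 35.5234; c·n₁/n = 9·320/491 = 5.8656
RR_MH = (39.0127 + 47.4545 + 35.5234) / (29.0254 + 18.9091 + 5.8656) = 121.9907 / 53.8001 = 2.26748

2.267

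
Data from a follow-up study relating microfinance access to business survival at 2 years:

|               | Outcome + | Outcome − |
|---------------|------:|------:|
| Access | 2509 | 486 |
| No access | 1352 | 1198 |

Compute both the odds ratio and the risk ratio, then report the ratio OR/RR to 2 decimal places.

Cells: a = 2509, b = 486, c = 1352, d = 1198.
OR = (2509·1198)/(486·1352) = 3005782/657072 = 4.57451
Risk in exposed = 2509/2995 = 0.83773; risk in unexposed = 1352/2550 = 0.53020; RR = 1.58004
OR/RR = 4.57451 / 1.58004 = 2.89519
The outcome is not rare, so the OR lies further from 1 than the RR.

2.90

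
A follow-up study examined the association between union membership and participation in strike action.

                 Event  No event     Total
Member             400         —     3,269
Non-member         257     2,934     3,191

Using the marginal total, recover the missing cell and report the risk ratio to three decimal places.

The missing cell is in the exposed row: 3269 − 400 = 2869.
So a = 400, b = 2869, c = 257, d = 2934.
RR = [a/(a+b)] / [c/(c+d)] = (400/3269) / (257/3191) = 0.12236/0.08054 = 1.51928

1.519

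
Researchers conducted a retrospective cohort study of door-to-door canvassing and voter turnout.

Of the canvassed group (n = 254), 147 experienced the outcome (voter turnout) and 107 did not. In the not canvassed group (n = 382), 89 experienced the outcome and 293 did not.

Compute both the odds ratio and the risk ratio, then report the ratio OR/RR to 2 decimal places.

From the description: a = 147, b = 107, c = 89, d = 293.
OR = (147·293)/(107·89) = 43071/9523 = 4.52284
Risk in exposed = 147/254 = 0.57874; risk in unexposed = 89/382 = 0.23298; RR = 2.48403
OR/RR = 4.52284 / 2.48403 = 1.82077
The outcome is not rare, so the OR lies further from 1 than the RR.

1.82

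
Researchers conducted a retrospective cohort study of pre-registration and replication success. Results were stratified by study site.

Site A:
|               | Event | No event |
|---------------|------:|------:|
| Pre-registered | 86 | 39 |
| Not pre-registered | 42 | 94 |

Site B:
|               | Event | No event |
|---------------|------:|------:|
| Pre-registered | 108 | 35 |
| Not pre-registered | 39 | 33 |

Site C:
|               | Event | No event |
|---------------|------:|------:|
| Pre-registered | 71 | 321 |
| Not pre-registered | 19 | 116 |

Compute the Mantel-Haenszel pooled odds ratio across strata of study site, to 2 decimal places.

2.61

OR_MH = Σ(aᵢdᵢ/nᵢ) / Σ(bᵢcᵢ/nᵢ), where nᵢ is the stratum total.
Stratum 1 (Site A): n = 261; a·d/n = 86·94/261 = 30.9732; b·c/n = 39·42/261 = 6.2759
Stratum 2 (Site B): n = 215; a·d/n = 108·33/215 = 16.5767; b·c/n = 35·39/215 = 6.3488
Stratum 3 (Site C): n = 527; a·d/n = 71·116/527 = 15.6281; b·c/n = 321·19/527 = 11.5731
OR_MH = (30.9732 + 16.5767 + 15.6281) / (6.2759 + 6.3488 + 11.5731) = 63.1780 / 24.1978 = 2.61090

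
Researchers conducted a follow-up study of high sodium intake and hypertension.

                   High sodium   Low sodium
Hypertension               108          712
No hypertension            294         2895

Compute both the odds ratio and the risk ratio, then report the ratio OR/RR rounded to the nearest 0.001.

1.097

Reading the table with exposure as columns: a = 108 (High sodium, case), b = 294 (High sodium, non-case), c = 712 (Low sodium, case), d = 2895.
OR = (108·2895)/(294·712) = 312660/209328 = 1.49364
Risk in exposed = 108/402 = 0.26866; risk in unexposed = 712/3607 = 0.19739; RR = 1.36102
OR/RR = 1.49364 / 1.36102 = 1.09744
The outcome is not rare, so the OR lies further from 1 than the RR.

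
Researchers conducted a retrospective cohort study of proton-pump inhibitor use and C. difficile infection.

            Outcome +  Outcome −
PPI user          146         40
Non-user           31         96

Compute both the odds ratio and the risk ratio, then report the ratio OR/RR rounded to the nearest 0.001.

Cells: a = 146, b = 40, c = 31, d = 96.
OR = (146·96)/(40·31) = 14016/1240 = 11.30323
Risk in exposed = 146/186 = 0.78495; risk in unexposed = 31/127 = 0.24409; RR = 3.21575
OR/RR = 11.30323 / 3.21575 = 3.51496
The outcome is not rare, so the OR lies further from 1 than the RR.

3.515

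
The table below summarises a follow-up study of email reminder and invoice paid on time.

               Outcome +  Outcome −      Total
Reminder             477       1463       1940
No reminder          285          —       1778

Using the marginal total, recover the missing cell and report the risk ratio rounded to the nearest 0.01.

1.53

The missing cell is in the unexposed row: 1778 − 285 = 1493.
So a = 477, b = 1463, c = 285, d = 1493.
RR = [a/(a+b)] / [c/(c+d)] = (477/1940) / (285/1778) = 0.24588/0.16029 = 1.53392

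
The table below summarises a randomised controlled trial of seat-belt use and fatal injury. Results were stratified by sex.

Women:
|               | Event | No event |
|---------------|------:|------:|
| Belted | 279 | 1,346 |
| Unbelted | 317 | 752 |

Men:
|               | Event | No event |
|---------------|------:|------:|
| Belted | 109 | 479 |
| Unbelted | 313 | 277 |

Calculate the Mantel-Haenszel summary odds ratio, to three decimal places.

OR_MH = Σ(aᵢdᵢ/nᵢ) / Σ(bᵢcᵢ/nᵢ), where nᵢ is the stratum total.
Stratum 1 (Women): n = 2694; a·d/n = 279·752/2694 = 77.8797; b·c/n = 1346·317/2694 = 158.3823
Stratum 2 (Men): n = 1178; a·d/n = 109·277/1178 = 25.6307; b·c/n = 479·313/1178 = 127.2725
OR_MH = (77.8797 + 25.6307) / (158.3823 + 127.2725) = 103.5105 / 285.6548 = 0.36236

0.362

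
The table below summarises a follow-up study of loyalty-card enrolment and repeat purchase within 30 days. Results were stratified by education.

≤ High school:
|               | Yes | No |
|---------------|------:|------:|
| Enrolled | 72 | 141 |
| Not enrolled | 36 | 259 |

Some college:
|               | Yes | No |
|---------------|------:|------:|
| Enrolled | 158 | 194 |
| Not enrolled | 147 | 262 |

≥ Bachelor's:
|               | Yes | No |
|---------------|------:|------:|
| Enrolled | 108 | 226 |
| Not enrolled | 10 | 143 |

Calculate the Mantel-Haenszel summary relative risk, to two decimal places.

1.79

RR_MH = Σ(aᵢ·n₀ᵢ/nᵢ) / Σ(cᵢ·n₁ᵢ/nᵢ), with n₁ᵢ = aᵢ+bᵢ (exposed), n₀ᵢ = cᵢ+dᵢ (unexposed), nᵢ = n₁ᵢ+n₀ᵢ.
Stratum 1 (≤ High school): n₁ = 213, n₀ = 295, n = 508; a·n₀/n = 72·295/508 = 41.8110; c·n₁/n = 36·213/508 = 15.0945
Stratum 2 (Some college): n₁ = 352, n₀ = 409, n = 761; a·n₀/n = 158·409/761 = 84.9172; c·n₁/n = 147·352/761 = 67.9947
Stratum 3 (≥ Bachelor's): n₁ = 334, n₀ = 153, n = 487; a·n₀/n = 108·153/487 = 33.9302; c·n₁/n = 10·334/487 = 6.8583
RR_MH = (41.8110 + 84.9172 + 33.9302) / (15.0945 + 67.9947 + 6.8583) = 160.6584 / 89.9475 = 1.78613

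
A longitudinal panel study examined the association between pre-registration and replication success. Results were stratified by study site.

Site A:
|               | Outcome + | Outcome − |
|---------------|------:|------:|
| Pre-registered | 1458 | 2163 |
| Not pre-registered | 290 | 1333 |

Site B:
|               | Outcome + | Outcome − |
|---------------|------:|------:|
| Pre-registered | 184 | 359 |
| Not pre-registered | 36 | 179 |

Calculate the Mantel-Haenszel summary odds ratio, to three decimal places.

3.030

OR_MH = Σ(aᵢdᵢ/nᵢ) / Σ(bᵢcᵢ/nᵢ), where nᵢ is the stratum total.
Stratum 1 (Site A): n = 5244; a·d/n = 1458·1333/5244 = 370.6167; b·c/n = 2163·290/5244 = 119.6167
Stratum 2 (Site B): n = 758; a·d/n = 184·179/758 = 43.4512; b·c/n = 359·36/758 = 17.0501
OR_MH = (370.6167 + 43.4512) / (119.6167 + 17.0501) = 414.0679 / 136.6668 = 3.02976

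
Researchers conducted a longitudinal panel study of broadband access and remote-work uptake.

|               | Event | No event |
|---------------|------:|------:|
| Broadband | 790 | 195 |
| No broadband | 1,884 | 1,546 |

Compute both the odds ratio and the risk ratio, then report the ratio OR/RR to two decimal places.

Cells: a = 790, b = 195, c = 1884, d = 1546.
OR = (790·1546)/(195·1884) = 1221340/367380 = 3.32446
Risk in exposed = 790/985 = 0.80203; risk in unexposed = 1884/3430 = 0.54927; RR = 1.46017
OR/RR = 3.32446 / 1.46017 = 2.27676
The outcome is not rare, so the OR lies further from 1 than the RR.

2.28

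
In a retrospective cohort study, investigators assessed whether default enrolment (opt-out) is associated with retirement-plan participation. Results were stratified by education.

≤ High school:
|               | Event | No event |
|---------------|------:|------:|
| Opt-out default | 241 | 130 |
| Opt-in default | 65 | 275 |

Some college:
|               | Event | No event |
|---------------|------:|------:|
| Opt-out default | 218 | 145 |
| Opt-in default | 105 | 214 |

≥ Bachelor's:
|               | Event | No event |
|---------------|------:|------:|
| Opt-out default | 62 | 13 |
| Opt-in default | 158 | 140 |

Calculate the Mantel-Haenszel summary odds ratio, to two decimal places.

OR_MH = Σ(aᵢdᵢ/nᵢ) / Σ(bᵢcᵢ/nᵢ), where nᵢ is the stratum total.
Stratum 1 (≤ High school): n = 711; a·d/n = 241·275/711 = 93.2138; b·c/n = 130·65/711 = 11.8847
Stratum 2 (Some college): n = 682; a·d/n = 218·214/682 = 68.4047; b·c/n = 145·105/682 = 22.3240
Stratum 3 (≥ Bachelor's): n = 373; a·d/n = 62·140/373 = 23.2708; b·c/n = 13·158/373 = 5.5067
OR_MH = (93.2138 + 68.4047 + 23.2708) / (11.8847 + 22.3240 + 5.5067) = 184.8893 / 39.7154 = 4.65535

4.66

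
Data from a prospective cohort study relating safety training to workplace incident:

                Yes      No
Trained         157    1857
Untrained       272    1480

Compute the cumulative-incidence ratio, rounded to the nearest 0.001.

Cells: a = 157, b = 1857, c = 272, d = 1480.
Risk in exposed = 157/2014 = 0.07795; risk in unexposed = 272/1752 = 0.15525.
RR = 0.07795 / 0.15525 = 0.50212
The risk is 50% lower among the exposed than among the unexposed.

0.502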